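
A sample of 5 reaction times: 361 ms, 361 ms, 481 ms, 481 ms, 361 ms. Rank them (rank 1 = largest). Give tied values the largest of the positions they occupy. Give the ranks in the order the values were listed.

5, 5, 2, 2, 5

Sorted (descending): 481, 481, 361, 361, 361
The 2 values of 481 occupy positions 1–2 → each gets rank 2.
The 3 values of 361 occupy positions 3–5 → each gets rank 5.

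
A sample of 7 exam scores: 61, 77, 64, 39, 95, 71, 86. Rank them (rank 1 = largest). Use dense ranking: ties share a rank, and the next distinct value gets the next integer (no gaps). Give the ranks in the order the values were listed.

Sorted (descending): 95, 86, 77, 71, 64, 61, 39
No ties — each value takes its position as its rank.

6, 3, 5, 7, 1, 4, 2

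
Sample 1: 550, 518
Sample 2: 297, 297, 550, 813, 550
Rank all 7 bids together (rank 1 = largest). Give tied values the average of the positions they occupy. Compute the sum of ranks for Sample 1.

8

Sorted (descending): 813, 550, 550, 550, 518, 297, 297
The 3 values of 550 occupy positions 2–4 → average rank 3.
The 2 values of 297 occupy positions 6–7 → average rank (6+7)/2 = 6.5.
Sample 1 values → pooled ranks: 550→3, 518→5
Rank sum = 3 + 5 = 8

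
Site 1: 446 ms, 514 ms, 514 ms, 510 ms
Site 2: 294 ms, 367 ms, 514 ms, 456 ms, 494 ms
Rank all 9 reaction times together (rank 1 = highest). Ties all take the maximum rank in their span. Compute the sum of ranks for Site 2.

31

Sorted (descending): 514, 514, 514, 510, 494, 456, 446, 367, 294
The 3 values of 514 occupy positions 1–3 → each gets rank 3.
Site 2 values → pooled ranks: 294→9, 367→8, 514→3, 456→6, 494→5
Rank sum = 9 + 8 + 3 + 6 + 5 = 31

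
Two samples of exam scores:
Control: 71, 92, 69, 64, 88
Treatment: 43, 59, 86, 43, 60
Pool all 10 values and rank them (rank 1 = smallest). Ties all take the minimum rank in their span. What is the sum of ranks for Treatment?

Sorted (ascending): 43, 43, 59, 60, 64, 69, 71, 86, 88, 92
The 2 values of 43 occupy positions 1–2 → each gets rank 1.
Treatment values → pooled ranks: 43→1, 59→3, 86→8, 43→1, 60→4
Rank sum = 1 + 3 + 8 + 1 + 4 = 17

17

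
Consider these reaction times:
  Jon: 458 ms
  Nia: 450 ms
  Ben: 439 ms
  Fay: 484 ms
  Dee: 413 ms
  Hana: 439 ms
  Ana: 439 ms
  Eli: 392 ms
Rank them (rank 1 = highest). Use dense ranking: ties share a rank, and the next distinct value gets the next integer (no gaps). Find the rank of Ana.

Sorted (descending): 484, 458, 450, 439, 439, 439, 413, 392
The 3 values of 439 share dense rank 4.
Remaining distinct values take the next consecutive integers.
Ana has value 439 ms → rank 4.

4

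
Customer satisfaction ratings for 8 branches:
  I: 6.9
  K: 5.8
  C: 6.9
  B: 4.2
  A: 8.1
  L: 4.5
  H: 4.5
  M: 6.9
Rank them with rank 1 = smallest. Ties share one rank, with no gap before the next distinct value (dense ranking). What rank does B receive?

1

Sorted (ascending): 4.2, 4.5, 4.5, 5.8, 6.9, 6.9, 6.9, 8.1
The 2 values of 4.5 share dense rank 2.
The 3 values of 6.9 share dense rank 4.
Remaining distinct values take the next consecutive integers.
B has value 4.2 → rank 1.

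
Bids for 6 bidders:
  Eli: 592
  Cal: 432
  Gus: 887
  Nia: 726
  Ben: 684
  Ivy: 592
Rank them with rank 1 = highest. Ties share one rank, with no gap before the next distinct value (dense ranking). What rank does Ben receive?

Sorted (descending): 887, 726, 684, 592, 592, 432
The 2 values of 592 share dense rank 4.
Remaining distinct values take the next consecutive integers.
Ben has value 684 → rank 3.

3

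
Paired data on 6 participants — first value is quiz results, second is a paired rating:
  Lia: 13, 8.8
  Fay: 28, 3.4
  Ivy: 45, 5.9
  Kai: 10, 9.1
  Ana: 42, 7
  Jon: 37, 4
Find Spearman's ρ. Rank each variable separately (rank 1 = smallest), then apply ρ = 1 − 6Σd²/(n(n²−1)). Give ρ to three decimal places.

Ranks of variable 1: 2, 3, 6, 1, 5, 4
Ranks of variable 2: 5, 1, 3, 6, 4, 2
d = r₁ − r₂: -3, 2, 3, -5, 1, 2
d²: 9, 4, 9, 25, 1, 4; Σd² = 52
ρ = 1 − 6·52/(6·35) = 1 − 312/210 = -0.486

-0.486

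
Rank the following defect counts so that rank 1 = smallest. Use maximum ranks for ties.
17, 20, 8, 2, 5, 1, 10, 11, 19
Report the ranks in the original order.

Sorted (ascending): 1, 2, 5, 8, 10, 11, 17, 19, 20
No ties — each value takes its position as its rank.

7, 9, 4, 2, 3, 1, 5, 6, 8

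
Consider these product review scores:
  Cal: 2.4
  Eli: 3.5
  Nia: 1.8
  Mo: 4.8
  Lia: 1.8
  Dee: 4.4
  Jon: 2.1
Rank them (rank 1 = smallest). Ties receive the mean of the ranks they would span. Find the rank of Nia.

Sorted (ascending): 1.8, 1.8, 2.1, 2.4, 3.5, 4.4, 4.8
The 2 values of 1.8 occupy positions 1–2 → average rank (1+2)/2 = 1.5.
Nia has value 1.8 → rank 1.5.

1.5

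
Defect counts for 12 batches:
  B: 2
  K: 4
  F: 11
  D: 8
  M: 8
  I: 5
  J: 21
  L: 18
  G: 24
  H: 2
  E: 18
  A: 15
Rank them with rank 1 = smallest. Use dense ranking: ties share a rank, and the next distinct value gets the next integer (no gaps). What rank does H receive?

Sorted (ascending): 2, 2, 4, 5, 8, 8, 11, 15, 18, 18, 21, 24
The 2 values of 2 share dense rank 1.
The 2 values of 8 share dense rank 4.
The 2 values of 18 share dense rank 7.
Remaining distinct values take the next consecutive integers.
H has value 2 → rank 1.

1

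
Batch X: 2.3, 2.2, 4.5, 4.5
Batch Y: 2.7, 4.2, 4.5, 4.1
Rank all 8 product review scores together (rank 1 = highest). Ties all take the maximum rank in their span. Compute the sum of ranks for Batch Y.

18

Sorted (descending): 4.5, 4.5, 4.5, 4.2, 4.1, 2.7, 2.3, 2.2
The 3 values of 4.5 occupy positions 1–3 → each gets rank 3.
Batch Y values → pooled ranks: 2.7→6, 4.2→4, 4.5→3, 4.1→5
Rank sum = 6 + 4 + 3 + 5 = 18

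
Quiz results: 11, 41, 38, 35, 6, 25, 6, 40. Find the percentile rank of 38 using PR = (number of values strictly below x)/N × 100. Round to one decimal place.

N = 8.
Strictly below 38: 5. Equal to 38: 1.
PR = 5/8 × 100 = 62.5

62.5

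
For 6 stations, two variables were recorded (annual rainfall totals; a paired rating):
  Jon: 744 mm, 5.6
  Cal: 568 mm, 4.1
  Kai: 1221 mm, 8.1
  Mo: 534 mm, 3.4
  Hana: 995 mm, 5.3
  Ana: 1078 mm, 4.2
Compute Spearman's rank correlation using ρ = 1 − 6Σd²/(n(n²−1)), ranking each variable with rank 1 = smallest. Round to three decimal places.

Ranks of variable 1: 3, 2, 6, 1, 4, 5
Ranks of variable 2: 5, 2, 6, 1, 4, 3
d = r₁ − r₂: -2, 0, 0, 0, 0, 2
d²: 4, 0, 0, 0, 0, 4; Σd² = 8
ρ = 1 − 6·8/(6·35) = 1 − 48/210 = 0.771

0.771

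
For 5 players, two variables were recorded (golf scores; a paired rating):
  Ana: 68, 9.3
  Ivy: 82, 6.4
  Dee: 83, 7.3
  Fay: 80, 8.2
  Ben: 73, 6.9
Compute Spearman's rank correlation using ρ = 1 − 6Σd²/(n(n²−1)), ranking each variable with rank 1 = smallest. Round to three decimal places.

-0.500

Ranks of variable 1: 1, 4, 5, 3, 2
Ranks of variable 2: 5, 1, 3, 4, 2
d = r₁ − r₂: -4, 3, 2, -1, 0
d²: 16, 9, 4, 1, 0; Σd² = 30
ρ = 1 − 6·30/(5·24) = 1 − 180/120 = -0.500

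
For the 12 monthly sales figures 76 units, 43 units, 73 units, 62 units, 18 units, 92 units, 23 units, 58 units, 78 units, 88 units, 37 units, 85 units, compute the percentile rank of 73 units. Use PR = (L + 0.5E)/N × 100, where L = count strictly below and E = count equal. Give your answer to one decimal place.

54.2

N = 12.
Strictly below 73: 6. Equal to 73: 1.
PR = (6 + 0.5·1)/12 × 100 = 54.2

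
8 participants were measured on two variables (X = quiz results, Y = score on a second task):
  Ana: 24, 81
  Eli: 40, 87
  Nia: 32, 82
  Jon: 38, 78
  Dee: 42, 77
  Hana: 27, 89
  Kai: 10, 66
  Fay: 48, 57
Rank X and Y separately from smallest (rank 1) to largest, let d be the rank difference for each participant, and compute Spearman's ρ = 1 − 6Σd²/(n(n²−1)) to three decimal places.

-0.262

Ranks of variable 1: 2, 6, 4, 5, 7, 3, 1, 8
Ranks of variable 2: 5, 7, 6, 4, 3, 8, 2, 1
d = r₁ − r₂: -3, -1, -2, 1, 4, -5, -1, 7
d²: 9, 1, 4, 1, 16, 25, 1, 49; Σd² = 106
ρ = 1 − 6·106/(8·63) = 1 − 636/504 = -0.262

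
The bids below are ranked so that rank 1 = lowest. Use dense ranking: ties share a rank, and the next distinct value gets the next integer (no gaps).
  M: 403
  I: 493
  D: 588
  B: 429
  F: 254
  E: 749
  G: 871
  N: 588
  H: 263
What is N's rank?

6

Sorted (ascending): 254, 263, 403, 429, 493, 588, 588, 749, 871
The 2 values of 588 share dense rank 6.
Remaining distinct values take the next consecutive integers.
N has value 588 → rank 6.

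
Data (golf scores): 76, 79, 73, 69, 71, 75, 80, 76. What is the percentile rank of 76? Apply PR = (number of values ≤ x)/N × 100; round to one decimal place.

75.0

N = 8.
Strictly below 76: 4. Equal to 76: 2.
PR = 6/8 × 100 = 75.0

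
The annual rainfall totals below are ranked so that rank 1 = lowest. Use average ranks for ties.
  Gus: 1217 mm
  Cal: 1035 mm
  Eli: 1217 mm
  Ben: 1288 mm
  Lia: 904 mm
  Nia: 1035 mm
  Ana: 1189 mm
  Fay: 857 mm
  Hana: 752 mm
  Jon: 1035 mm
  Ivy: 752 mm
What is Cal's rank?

Sorted (ascending): 752, 752, 857, 904, 1035, 1035, 1035, 1189, 1217, 1217, 1288
The 2 values of 752 occupy positions 1–2 → average rank (1+2)/2 = 1.5.
The 3 values of 1035 occupy positions 5–7 → average rank 6.
The 2 values of 1217 occupy positions 9–10 → average rank (9+10)/2 = 9.5.
Cal has value 1035 mm → rank 6.

6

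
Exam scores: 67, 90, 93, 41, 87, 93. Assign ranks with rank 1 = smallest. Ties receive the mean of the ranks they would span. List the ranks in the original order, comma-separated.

Sorted (ascending): 41, 67, 87, 90, 93, 93
The 2 values of 93 occupy positions 5–6 → average rank (5+6)/2 = 5.5.

2, 4, 5.5, 1, 3, 5.5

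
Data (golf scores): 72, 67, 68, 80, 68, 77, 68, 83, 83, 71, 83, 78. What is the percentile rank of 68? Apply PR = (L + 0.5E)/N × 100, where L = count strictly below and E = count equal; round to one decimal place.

N = 12.
Strictly below 68: 1. Equal to 68: 3.
PR = (1 + 0.5·3)/12 × 100 = 20.8

20.8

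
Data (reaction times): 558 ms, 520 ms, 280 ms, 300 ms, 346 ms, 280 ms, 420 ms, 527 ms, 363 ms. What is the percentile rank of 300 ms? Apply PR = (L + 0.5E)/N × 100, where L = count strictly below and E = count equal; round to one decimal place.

27.8

N = 9.
Strictly below 300: 2. Equal to 300: 1.
PR = (2 + 0.5·1)/9 × 100 = 27.8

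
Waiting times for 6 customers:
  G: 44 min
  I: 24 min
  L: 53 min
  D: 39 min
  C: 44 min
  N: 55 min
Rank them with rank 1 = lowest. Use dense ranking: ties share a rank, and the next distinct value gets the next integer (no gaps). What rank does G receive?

Sorted (ascending): 24, 39, 44, 44, 53, 55
The 2 values of 44 share dense rank 3.
Remaining distinct values take the next consecutive integers.
G has value 44 min → rank 3.

3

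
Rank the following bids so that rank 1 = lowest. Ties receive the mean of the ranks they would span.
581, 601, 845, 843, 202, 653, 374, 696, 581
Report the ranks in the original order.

Sorted (ascending): 202, 374, 581, 581, 601, 653, 696, 843, 845
The 2 values of 581 occupy positions 3–4 → average rank (3+4)/2 = 3.5.

3.5, 5, 9, 8, 1, 6, 2, 7, 3.5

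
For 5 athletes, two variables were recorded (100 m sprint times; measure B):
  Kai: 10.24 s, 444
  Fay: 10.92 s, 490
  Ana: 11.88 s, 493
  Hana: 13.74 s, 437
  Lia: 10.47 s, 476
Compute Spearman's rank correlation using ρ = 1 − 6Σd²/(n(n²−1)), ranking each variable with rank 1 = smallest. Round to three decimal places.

0.000

Ranks of variable 1: 1, 3, 4, 5, 2
Ranks of variable 2: 2, 4, 5, 1, 3
d = r₁ − r₂: -1, -1, -1, 4, -1
d²: 1, 1, 1, 16, 1; Σd² = 20
ρ = 1 − 6·20/(5·24) = 1 − 120/120 = 0.000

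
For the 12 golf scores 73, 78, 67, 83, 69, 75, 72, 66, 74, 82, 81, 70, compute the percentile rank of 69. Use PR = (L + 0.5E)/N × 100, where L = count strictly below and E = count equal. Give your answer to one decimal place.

20.8

N = 12.
Strictly below 69: 2. Equal to 69: 1.
PR = (2 + 0.5·1)/12 × 100 = 20.8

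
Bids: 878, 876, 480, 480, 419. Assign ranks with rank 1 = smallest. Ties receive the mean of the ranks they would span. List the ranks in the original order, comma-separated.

5, 4, 2.5, 2.5, 1

Sorted (ascending): 419, 480, 480, 876, 878
The 2 values of 480 occupy positions 2–3 → average rank (2+3)/2 = 2.5.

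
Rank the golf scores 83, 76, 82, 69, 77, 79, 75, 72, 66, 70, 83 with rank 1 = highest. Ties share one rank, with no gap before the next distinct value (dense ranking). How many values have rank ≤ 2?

3

Sorted (descending): 83, 83, 82, 79, 77, 76, 75, 72, 70, 69, 66
The 2 values of 83 share dense rank 1.
Remaining distinct values take the next consecutive integers.
Ranks ≤ 2: {1, 1, 2} → 3 values.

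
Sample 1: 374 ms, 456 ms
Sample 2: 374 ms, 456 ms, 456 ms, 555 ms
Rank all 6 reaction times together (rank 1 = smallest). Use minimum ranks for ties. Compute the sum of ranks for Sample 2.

Sorted (ascending): 374, 374, 456, 456, 456, 555
The 2 values of 374 occupy positions 1–2 → each gets rank 1.
The 3 values of 456 occupy positions 3–5 → each gets rank 3.
Sample 2 values → pooled ranks: 374→1, 456→3, 456→3, 555→6
Rank sum = 1 + 3 + 3 + 6 = 13

13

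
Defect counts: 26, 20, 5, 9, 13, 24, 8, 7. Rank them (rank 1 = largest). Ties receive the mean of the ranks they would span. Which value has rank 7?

7

Sorted (descending): 26, 24, 20, 13, 9, 8, 7, 5
No ties — each value takes its position as its rank.
Rank 7 → value 7.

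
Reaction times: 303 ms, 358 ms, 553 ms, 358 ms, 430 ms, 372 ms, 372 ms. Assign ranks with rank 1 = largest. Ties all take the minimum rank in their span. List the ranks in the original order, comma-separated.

Sorted (descending): 553, 430, 372, 372, 358, 358, 303
The 2 values of 372 occupy positions 3–4 → each gets rank 3.
The 2 values of 358 occupy positions 5–6 → each gets rank 5.

7, 5, 1, 5, 2, 3, 3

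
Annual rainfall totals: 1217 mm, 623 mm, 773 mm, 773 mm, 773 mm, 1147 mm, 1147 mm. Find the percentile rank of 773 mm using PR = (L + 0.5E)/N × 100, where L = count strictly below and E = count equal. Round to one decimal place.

35.7

N = 7.
Strictly below 773: 1. Equal to 773: 3.
PR = (1 + 0.5·3)/7 × 100 = 35.7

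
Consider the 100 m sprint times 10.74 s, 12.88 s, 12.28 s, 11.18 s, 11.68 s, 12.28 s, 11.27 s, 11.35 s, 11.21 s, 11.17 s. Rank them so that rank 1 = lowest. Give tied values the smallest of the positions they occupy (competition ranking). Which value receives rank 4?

11.21

Sorted (ascending): 10.74, 11.17, 11.18, 11.21, 11.27, 11.35, 11.68, 12.28, 12.28, 12.88
The 2 values of 12.28 occupy positions 8–9 → each gets rank 8.
Rank 4 → value 11.21.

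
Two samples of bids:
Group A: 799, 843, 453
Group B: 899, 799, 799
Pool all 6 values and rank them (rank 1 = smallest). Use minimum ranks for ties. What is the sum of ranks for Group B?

10

Sorted (ascending): 453, 799, 799, 799, 843, 899
The 3 values of 799 occupy positions 2–4 → each gets rank 2.
Group B values → pooled ranks: 899→6, 799→2, 799→2
Rank sum = 6 + 2 + 2 = 10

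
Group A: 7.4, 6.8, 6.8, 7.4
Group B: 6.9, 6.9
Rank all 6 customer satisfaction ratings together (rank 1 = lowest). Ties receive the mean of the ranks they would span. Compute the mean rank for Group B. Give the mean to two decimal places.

Sorted (ascending): 6.8, 6.8, 6.9, 6.9, 7.4, 7.4
The 2 values of 6.8 occupy positions 1–2 → average rank (1+2)/2 = 1.5.
The 2 values of 6.9 occupy positions 3–4 → average rank (3+4)/2 = 3.5.
The 2 values of 7.4 occupy positions 5–6 → average rank (5+6)/2 = 5.5.
Group B values → pooled ranks: 6.9→3.5, 6.9→3.5
Mean rank = (3.5 + 3.5) / 2 = 3.50

3.50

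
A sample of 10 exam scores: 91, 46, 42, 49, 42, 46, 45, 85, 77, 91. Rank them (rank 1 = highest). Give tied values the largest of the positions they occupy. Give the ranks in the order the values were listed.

2, 7, 10, 5, 10, 7, 8, 3, 4, 2

Sorted (descending): 91, 91, 85, 77, 49, 46, 46, 45, 42, 42
The 2 values of 91 occupy positions 1–2 → each gets rank 2.
The 2 values of 46 occupy positions 6–7 → each gets rank 7.
The 2 values of 42 occupy positions 9–10 → each gets rank 10.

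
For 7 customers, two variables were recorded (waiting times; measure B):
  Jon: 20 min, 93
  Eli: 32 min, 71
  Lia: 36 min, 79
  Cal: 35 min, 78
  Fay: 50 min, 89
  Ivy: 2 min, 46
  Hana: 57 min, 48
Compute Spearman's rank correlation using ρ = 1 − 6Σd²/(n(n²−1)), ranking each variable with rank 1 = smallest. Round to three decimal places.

Ranks of variable 1: 2, 3, 5, 4, 6, 1, 7
Ranks of variable 2: 7, 3, 5, 4, 6, 1, 2
d = r₁ − r₂: -5, 0, 0, 0, 0, 0, 5
d²: 25, 0, 0, 0, 0, 0, 25; Σd² = 50
ρ = 1 − 6·50/(7·48) = 1 − 300/336 = 0.107

0.107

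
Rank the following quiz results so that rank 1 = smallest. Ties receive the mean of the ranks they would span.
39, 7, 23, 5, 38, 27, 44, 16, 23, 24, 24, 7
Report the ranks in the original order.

Sorted (ascending): 5, 7, 7, 16, 23, 23, 24, 24, 27, 38, 39, 44
The 2 values of 7 occupy positions 2–3 → average rank (2+3)/2 = 2.5.
The 2 values of 23 occupy positions 5–6 → average rank (5+6)/2 = 5.5.
The 2 values of 24 occupy positions 7–8 → average rank (7+8)/2 = 7.5.

11, 2.5, 5.5, 1, 10, 9, 12, 4, 5.5, 7.5, 7.5, 2.5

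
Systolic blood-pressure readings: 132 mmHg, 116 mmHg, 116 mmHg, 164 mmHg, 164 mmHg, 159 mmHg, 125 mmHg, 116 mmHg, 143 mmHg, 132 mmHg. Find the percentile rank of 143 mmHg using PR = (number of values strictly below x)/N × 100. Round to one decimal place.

60.0

N = 10.
Strictly below 143: 6. Equal to 143: 1.
PR = 6/10 × 100 = 60.0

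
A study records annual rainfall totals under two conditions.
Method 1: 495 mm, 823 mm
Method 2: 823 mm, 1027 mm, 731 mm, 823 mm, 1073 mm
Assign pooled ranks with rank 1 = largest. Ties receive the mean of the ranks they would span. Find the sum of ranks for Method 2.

Sorted (descending): 1073, 1027, 823, 823, 823, 731, 495
The 3 values of 823 occupy positions 3–5 → average rank 4.
Method 2 values → pooled ranks: 823→4, 1027→2, 731→6, 823→4, 1073→1
Rank sum = 4 + 2 + 6 + 4 + 1 = 17

17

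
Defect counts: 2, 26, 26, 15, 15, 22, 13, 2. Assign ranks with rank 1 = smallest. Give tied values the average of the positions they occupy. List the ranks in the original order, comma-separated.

1.5, 7.5, 7.5, 4.5, 4.5, 6, 3, 1.5

Sorted (ascending): 2, 2, 13, 15, 15, 22, 26, 26
The 2 values of 2 occupy positions 1–2 → average rank (1+2)/2 = 1.5.
The 2 values of 15 occupy positions 4–5 → average rank (4+5)/2 = 4.5.
The 2 values of 26 occupy positions 7–8 → average rank (7+8)/2 = 7.5.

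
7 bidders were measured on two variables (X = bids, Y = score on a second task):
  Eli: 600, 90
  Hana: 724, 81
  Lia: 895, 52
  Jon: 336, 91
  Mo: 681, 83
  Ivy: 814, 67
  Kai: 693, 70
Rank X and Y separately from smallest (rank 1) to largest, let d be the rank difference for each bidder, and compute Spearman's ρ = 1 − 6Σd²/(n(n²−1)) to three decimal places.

-0.964

Ranks of variable 1: 2, 5, 7, 1, 3, 6, 4
Ranks of variable 2: 6, 4, 1, 7, 5, 2, 3
d = r₁ − r₂: -4, 1, 6, -6, -2, 4, 1
d²: 16, 1, 36, 36, 4, 16, 1; Σd² = 110
ρ = 1 − 6·110/(7·48) = 1 − 660/336 = -0.964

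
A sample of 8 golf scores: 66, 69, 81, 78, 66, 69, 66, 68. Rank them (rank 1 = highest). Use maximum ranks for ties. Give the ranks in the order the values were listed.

Sorted (descending): 81, 78, 69, 69, 68, 66, 66, 66
The 2 values of 69 occupy positions 3–4 → each gets rank 4.
The 3 values of 66 occupy positions 6–8 → each gets rank 8.

8, 4, 1, 2, 8, 4, 8, 5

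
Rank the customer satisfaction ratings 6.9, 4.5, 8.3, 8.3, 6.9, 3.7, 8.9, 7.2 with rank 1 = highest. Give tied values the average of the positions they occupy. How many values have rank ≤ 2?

1

Sorted (descending): 8.9, 8.3, 8.3, 7.2, 6.9, 6.9, 4.5, 3.7
The 2 values of 8.3 occupy positions 2–3 → average rank (2+3)/2 = 2.5.
The 2 values of 6.9 occupy positions 5–6 → average rank (5+6)/2 = 5.5.
Ranks ≤ 2: {1} → 1 value.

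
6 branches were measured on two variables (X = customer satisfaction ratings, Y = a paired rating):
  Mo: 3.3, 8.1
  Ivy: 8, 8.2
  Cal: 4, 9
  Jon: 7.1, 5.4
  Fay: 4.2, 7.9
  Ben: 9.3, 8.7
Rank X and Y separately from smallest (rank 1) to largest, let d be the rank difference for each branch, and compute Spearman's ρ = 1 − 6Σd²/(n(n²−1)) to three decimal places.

0.086

Ranks of variable 1: 1, 5, 2, 4, 3, 6
Ranks of variable 2: 3, 4, 6, 1, 2, 5
d = r₁ − r₂: -2, 1, -4, 3, 1, 1
d²: 4, 1, 16, 9, 1, 1; Σd² = 32
ρ = 1 − 6·32/(6·35) = 1 − 192/210 = 0.086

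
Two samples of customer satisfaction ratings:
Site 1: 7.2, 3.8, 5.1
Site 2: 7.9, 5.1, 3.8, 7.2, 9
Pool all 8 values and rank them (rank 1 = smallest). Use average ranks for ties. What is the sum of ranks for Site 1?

10.5

Sorted (ascending): 3.8, 3.8, 5.1, 5.1, 7.2, 7.2, 7.9, 9
The 2 values of 3.8 occupy positions 1–2 → average rank (1+2)/2 = 1.5.
The 2 values of 5.1 occupy positions 3–4 → average rank (3+4)/2 = 3.5.
The 2 values of 7.2 occupy positions 5–6 → average rank (5+6)/2 = 5.5.
Site 1 values → pooled ranks: 7.2→5.5, 3.8→1.5, 5.1→3.5
Rank sum = 5.5 + 1.5 + 3.5 = 10.5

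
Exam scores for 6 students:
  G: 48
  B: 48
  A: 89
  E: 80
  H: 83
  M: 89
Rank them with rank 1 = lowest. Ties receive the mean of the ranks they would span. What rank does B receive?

Sorted (ascending): 48, 48, 80, 83, 89, 89
The 2 values of 48 occupy positions 1–2 → average rank (1+2)/2 = 1.5.
The 2 values of 89 occupy positions 5–6 → average rank (5+6)/2 = 5.5.
B has value 48 → rank 1.5.

1.5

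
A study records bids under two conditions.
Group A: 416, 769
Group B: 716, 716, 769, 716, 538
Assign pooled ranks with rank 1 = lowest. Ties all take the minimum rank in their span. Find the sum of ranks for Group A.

7

Sorted (ascending): 416, 538, 716, 716, 716, 769, 769
The 3 values of 716 occupy positions 3–5 → each gets rank 3.
The 2 values of 769 occupy positions 6–7 → each gets rank 6.
Group A values → pooled ranks: 416→1, 769→6
Rank sum = 1 + 6 = 7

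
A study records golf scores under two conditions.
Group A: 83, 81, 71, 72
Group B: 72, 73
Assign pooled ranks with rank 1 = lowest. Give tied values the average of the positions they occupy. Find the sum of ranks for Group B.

6.5

Sorted (ascending): 71, 72, 72, 73, 81, 83
The 2 values of 72 occupy positions 2–3 → average rank (2+3)/2 = 2.5.
Group B values → pooled ranks: 72→2.5, 73→4
Rank sum = 2.5 + 4 = 6.5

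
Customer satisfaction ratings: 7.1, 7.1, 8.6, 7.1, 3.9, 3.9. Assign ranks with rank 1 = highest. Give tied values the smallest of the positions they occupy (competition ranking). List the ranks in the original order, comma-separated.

2, 2, 1, 2, 5, 5

Sorted (descending): 8.6, 7.1, 7.1, 7.1, 3.9, 3.9
The 3 values of 7.1 occupy positions 2–4 → each gets rank 2.
The 2 values of 3.9 occupy positions 5–6 → each gets rank 5.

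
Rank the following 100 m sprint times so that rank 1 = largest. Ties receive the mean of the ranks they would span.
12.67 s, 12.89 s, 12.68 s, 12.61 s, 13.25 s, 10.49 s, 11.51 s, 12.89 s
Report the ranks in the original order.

5, 2.5, 4, 6, 1, 8, 7, 2.5

Sorted (descending): 13.25, 12.89, 12.89, 12.68, 12.67, 12.61, 11.51, 10.49
The 2 values of 12.89 occupy positions 2–3 → average rank (2+3)/2 = 2.5.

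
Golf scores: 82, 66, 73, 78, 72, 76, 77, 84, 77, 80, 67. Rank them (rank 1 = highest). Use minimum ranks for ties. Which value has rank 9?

72

Sorted (descending): 84, 82, 80, 78, 77, 77, 76, 73, 72, 67, 66
The 2 values of 77 occupy positions 5–6 → each gets rank 5.
Rank 9 → value 72.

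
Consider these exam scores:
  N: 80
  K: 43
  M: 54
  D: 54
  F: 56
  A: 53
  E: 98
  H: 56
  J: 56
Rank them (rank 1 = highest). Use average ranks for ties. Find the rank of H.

4

Sorted (descending): 98, 80, 56, 56, 56, 54, 54, 53, 43
The 3 values of 56 occupy positions 3–5 → average rank 4.
The 2 values of 54 occupy positions 6–7 → average rank (6+7)/2 = 6.5.
H has value 56 → rank 4.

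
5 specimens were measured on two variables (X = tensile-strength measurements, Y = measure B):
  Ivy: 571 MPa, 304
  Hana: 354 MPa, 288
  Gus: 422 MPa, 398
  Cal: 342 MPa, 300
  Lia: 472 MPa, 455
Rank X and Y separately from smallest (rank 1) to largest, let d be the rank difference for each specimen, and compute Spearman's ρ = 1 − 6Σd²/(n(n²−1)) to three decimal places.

0.600

Ranks of variable 1: 5, 2, 3, 1, 4
Ranks of variable 2: 3, 1, 4, 2, 5
d = r₁ − r₂: 2, 1, -1, -1, -1
d²: 4, 1, 1, 1, 1; Σd² = 8
ρ = 1 − 6·8/(5·24) = 1 − 48/120 = 0.600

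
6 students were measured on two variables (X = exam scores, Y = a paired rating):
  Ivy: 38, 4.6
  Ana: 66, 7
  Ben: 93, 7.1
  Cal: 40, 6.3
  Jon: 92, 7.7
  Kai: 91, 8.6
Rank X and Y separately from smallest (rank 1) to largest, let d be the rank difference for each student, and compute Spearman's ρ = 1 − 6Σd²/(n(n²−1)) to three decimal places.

Ranks of variable 1: 1, 3, 6, 2, 5, 4
Ranks of variable 2: 1, 3, 4, 2, 5, 6
d = r₁ − r₂: 0, 0, 2, 0, 0, -2
d²: 0, 0, 4, 0, 0, 4; Σd² = 8
ρ = 1 − 6·8/(6·35) = 1 − 48/210 = 0.771

0.771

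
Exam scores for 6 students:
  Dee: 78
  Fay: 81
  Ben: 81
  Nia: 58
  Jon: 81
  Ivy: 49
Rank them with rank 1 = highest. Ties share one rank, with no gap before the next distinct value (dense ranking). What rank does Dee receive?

2

Sorted (descending): 81, 81, 81, 78, 58, 49
The 3 values of 81 share dense rank 1.
Remaining distinct values take the next consecutive integers.
Dee has value 78 → rank 2.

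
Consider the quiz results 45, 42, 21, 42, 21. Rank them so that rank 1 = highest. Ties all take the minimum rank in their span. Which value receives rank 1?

45

Sorted (descending): 45, 42, 42, 21, 21
The 2 values of 42 occupy positions 2–3 → each gets rank 2.
The 2 values of 21 occupy positions 4–5 → each gets rank 4.
Rank 1 → value 45.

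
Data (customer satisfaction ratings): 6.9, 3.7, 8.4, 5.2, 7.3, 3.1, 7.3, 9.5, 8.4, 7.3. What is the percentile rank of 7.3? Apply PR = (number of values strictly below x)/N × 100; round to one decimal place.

N = 10.
Strictly below 7.3: 4. Equal to 7.3: 3.
PR = 4/10 × 100 = 40.0

40.0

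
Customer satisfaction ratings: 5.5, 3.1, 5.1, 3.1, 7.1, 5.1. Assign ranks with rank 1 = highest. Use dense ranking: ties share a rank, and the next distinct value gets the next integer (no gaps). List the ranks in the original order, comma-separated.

Sorted (descending): 7.1, 5.5, 5.1, 5.1, 3.1, 3.1
The 2 values of 5.1 share dense rank 3.
The 2 values of 3.1 share dense rank 4.
Remaining distinct values take the next consecutive integers.

2, 4, 3, 4, 1, 3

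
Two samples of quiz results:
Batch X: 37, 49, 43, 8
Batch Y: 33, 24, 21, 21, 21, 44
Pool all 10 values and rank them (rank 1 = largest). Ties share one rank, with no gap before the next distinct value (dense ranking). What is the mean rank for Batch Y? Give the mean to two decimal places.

5.67

Sorted (descending): 49, 44, 43, 37, 33, 24, 21, 21, 21, 8
The 3 values of 21 share dense rank 7.
Remaining distinct values take the next consecutive integers.
Batch Y values → pooled ranks: 33→5, 24→6, 21→7, 21→7, 21→7, 44→2
Mean rank = (5 + 6 + 7 + 7 + 7 + 2) / 6 = 5.67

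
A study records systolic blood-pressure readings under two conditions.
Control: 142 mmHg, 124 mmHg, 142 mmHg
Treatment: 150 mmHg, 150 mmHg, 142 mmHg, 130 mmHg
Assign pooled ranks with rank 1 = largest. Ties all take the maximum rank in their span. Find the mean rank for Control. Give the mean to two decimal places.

Sorted (descending): 150, 150, 142, 142, 142, 130, 124
The 2 values of 150 occupy positions 1–2 → each gets rank 2.
The 3 values of 142 occupy positions 3–5 → each gets rank 5.
Control values → pooled ranks: 142→5, 124→7, 142→5
Mean rank = (5 + 7 + 5) / 3 = 5.67

5.67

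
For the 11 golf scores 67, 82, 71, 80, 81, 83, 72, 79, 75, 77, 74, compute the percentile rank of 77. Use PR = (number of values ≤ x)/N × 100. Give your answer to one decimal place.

54.5

N = 11.
Strictly below 77: 5. Equal to 77: 1.
PR = 6/11 × 100 = 54.5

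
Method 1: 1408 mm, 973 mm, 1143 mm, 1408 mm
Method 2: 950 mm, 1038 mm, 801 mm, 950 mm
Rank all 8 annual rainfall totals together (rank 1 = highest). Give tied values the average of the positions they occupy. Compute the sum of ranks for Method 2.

Sorted (descending): 1408, 1408, 1143, 1038, 973, 950, 950, 801
The 2 values of 1408 occupy positions 1–2 → average rank (1+2)/2 = 1.5.
The 2 values of 950 occupy positions 6–7 → average rank (6+7)/2 = 6.5.
Method 2 values → pooled ranks: 950→6.5, 1038→4, 801→8, 950→6.5
Rank sum = 6.5 + 4 + 8 + 6.5 = 25

25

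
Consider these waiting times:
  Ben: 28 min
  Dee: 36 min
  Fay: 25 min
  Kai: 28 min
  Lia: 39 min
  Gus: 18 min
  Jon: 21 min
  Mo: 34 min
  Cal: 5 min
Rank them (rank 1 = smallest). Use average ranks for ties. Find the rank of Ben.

5.5

Sorted (ascending): 5, 18, 21, 25, 28, 28, 34, 36, 39
The 2 values of 28 occupy positions 5–6 → average rank (5+6)/2 = 5.5.
Ben has value 28 min → rank 5.5.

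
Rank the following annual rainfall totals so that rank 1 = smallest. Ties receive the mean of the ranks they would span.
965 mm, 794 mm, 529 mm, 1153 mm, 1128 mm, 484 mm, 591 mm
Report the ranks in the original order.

5, 4, 2, 7, 6, 1, 3

Sorted (ascending): 484, 529, 591, 794, 965, 1128, 1153
No ties — each value takes its position as its rank.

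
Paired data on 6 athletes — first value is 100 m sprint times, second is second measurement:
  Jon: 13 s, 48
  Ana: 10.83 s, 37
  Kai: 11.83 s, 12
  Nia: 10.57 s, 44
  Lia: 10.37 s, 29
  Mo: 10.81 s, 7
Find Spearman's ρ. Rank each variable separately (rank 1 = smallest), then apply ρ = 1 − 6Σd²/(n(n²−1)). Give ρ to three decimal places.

0.257

Ranks of variable 1: 6, 4, 5, 2, 1, 3
Ranks of variable 2: 6, 4, 2, 5, 3, 1
d = r₁ − r₂: 0, 0, 3, -3, -2, 2
d²: 0, 0, 9, 9, 4, 4; Σd² = 26
ρ = 1 − 6·26/(6·35) = 1 − 156/210 = 0.257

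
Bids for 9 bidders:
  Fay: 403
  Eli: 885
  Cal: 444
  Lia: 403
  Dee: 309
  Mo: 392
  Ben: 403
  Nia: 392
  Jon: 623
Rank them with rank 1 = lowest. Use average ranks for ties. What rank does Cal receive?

Sorted (ascending): 309, 392, 392, 403, 403, 403, 444, 623, 885
The 2 values of 392 occupy positions 2–3 → average rank (2+3)/2 = 2.5.
The 3 values of 403 occupy positions 4–6 → average rank 5.
Cal has value 444 → rank 7.

7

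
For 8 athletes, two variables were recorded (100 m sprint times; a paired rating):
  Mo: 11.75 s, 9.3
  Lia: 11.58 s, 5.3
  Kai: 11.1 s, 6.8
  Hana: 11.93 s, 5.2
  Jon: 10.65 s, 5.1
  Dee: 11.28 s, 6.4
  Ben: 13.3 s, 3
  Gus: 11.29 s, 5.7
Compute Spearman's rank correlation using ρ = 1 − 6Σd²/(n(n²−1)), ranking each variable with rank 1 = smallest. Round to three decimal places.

-0.262

Ranks of variable 1: 6, 5, 2, 7, 1, 3, 8, 4
Ranks of variable 2: 8, 4, 7, 3, 2, 6, 1, 5
d = r₁ − r₂: -2, 1, -5, 4, -1, -3, 7, -1
d²: 4, 1, 25, 16, 1, 9, 49, 1; Σd² = 106
ρ = 1 − 6·106/(8·63) = 1 − 636/504 = -0.262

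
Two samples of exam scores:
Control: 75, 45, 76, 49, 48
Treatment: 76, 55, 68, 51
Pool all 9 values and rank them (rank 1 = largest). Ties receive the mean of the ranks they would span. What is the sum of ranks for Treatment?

Sorted (descending): 76, 76, 75, 68, 55, 51, 49, 48, 45
The 2 values of 76 occupy positions 1–2 → average rank (1+2)/2 = 1.5.
Treatment values → pooled ranks: 76→1.5, 55→5, 68→4, 51→6
Rank sum = 1.5 + 5 + 4 + 6 = 16.5

16.5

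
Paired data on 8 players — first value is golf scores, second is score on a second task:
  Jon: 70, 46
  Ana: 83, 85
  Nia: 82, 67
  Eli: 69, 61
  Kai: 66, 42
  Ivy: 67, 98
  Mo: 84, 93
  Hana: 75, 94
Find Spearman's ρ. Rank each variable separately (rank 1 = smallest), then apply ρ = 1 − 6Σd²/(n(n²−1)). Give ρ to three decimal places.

0.333

Ranks of variable 1: 4, 7, 6, 3, 1, 2, 8, 5
Ranks of variable 2: 2, 5, 4, 3, 1, 8, 6, 7
d = r₁ − r₂: 2, 2, 2, 0, 0, -6, 2, -2
d²: 4, 4, 4, 0, 0, 36, 4, 4; Σd² = 56
ρ = 1 − 6·56/(8·63) = 1 − 336/504 = 0.333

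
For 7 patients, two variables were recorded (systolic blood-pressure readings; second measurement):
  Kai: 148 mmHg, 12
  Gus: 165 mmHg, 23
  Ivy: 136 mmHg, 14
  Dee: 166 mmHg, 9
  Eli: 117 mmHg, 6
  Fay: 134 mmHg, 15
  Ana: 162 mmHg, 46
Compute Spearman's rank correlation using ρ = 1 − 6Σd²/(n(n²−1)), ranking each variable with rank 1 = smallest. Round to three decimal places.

0.286

Ranks of variable 1: 4, 6, 3, 7, 1, 2, 5
Ranks of variable 2: 3, 6, 4, 2, 1, 5, 7
d = r₁ − r₂: 1, 0, -1, 5, 0, -3, -2
d²: 1, 0, 1, 25, 0, 9, 4; Σd² = 40
ρ = 1 − 6·40/(7·48) = 1 − 240/336 = 0.286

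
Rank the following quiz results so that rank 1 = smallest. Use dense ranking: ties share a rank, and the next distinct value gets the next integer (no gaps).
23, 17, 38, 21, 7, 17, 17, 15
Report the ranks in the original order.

5, 3, 6, 4, 1, 3, 3, 2

Sorted (ascending): 7, 15, 17, 17, 17, 21, 23, 38
The 3 values of 17 share dense rank 3.
Remaining distinct values take the next consecutive integers.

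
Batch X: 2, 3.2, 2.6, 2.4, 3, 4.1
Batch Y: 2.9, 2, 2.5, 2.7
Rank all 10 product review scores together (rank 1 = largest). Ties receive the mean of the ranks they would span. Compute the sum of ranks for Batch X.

Sorted (descending): 4.1, 3.2, 3, 2.9, 2.7, 2.6, 2.5, 2.4, 2, 2
The 2 values of 2 occupy positions 9–10 → average rank (9+10)/2 = 9.5.
Batch X values → pooled ranks: 2→9.5, 3.2→2, 2.6→6, 2.4→8, 3→3, 4.1→1
Rank sum = 9.5 + 2 + 6 + 8 + 3 + 1 = 29.5

29.5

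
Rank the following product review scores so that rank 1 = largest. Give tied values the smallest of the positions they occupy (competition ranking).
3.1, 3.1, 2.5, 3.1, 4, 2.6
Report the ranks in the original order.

Sorted (descending): 4, 3.1, 3.1, 3.1, 2.6, 2.5
The 3 values of 3.1 occupy positions 2–4 → each gets rank 2.

2, 2, 6, 2, 1, 5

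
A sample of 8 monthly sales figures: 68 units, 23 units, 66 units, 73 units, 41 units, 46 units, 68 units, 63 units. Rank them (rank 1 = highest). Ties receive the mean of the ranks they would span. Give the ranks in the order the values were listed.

Sorted (descending): 73, 68, 68, 66, 63, 46, 41, 23
The 2 values of 68 occupy positions 2–3 → average rank (2+3)/2 = 2.5.

2.5, 8, 4, 1, 7, 6, 2.5, 5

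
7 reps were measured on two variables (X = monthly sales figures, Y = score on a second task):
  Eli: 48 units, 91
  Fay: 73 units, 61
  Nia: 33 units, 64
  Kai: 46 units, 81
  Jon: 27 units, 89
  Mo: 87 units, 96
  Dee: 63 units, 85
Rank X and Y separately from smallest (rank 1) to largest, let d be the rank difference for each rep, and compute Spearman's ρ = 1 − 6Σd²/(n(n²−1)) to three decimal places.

0.179

Ranks of variable 1: 4, 6, 2, 3, 1, 7, 5
Ranks of variable 2: 6, 1, 2, 3, 5, 7, 4
d = r₁ − r₂: -2, 5, 0, 0, -4, 0, 1
d²: 4, 25, 0, 0, 16, 0, 1; Σd² = 46
ρ = 1 − 6·46/(7·48) = 1 − 276/336 = 0.179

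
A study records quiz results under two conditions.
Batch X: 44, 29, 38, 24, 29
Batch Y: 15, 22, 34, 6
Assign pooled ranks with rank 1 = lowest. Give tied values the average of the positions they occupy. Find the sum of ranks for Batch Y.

Sorted (ascending): 6, 15, 22, 24, 29, 29, 34, 38, 44
The 2 values of 29 occupy positions 5–6 → average rank (5+6)/2 = 5.5.
Batch Y values → pooled ranks: 15→2, 22→3, 34→7, 6→1
Rank sum = 2 + 3 + 7 + 1 = 13

13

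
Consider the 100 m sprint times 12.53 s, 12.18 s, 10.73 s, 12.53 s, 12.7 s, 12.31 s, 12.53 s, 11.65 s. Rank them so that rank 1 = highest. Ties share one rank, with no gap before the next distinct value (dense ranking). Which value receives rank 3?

12.31

Sorted (descending): 12.7, 12.53, 12.53, 12.53, 12.31, 12.18, 11.65, 10.73
The 3 values of 12.53 share dense rank 2.
Remaining distinct values take the next consecutive integers.
Rank 3 → value 12.31.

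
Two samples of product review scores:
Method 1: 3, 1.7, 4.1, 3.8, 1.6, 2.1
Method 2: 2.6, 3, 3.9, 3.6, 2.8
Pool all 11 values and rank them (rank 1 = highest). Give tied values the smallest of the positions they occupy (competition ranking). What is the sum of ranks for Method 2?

Sorted (descending): 4.1, 3.9, 3.8, 3.6, 3, 3, 2.8, 2.6, 2.1, 1.7, 1.6
The 2 values of 3 occupy positions 5–6 → each gets rank 5.
Method 2 values → pooled ranks: 2.6→8, 3→5, 3.9→2, 3.6→4, 2.8→7
Rank sum = 8 + 5 + 2 + 4 + 7 = 26

26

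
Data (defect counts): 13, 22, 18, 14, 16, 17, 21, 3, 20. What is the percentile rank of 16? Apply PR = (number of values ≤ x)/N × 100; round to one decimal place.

N = 9.
Strictly below 16: 3. Equal to 16: 1.
PR = 4/9 × 100 = 44.4

44.4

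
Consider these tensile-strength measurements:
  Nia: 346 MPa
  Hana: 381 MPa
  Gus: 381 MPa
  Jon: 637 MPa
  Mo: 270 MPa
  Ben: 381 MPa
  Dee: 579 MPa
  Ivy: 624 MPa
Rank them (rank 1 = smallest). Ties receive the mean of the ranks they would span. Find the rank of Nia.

Sorted (ascending): 270, 346, 381, 381, 381, 579, 624, 637
The 3 values of 381 occupy positions 3–5 → average rank 4.
Nia has value 346 MPa → rank 2.

2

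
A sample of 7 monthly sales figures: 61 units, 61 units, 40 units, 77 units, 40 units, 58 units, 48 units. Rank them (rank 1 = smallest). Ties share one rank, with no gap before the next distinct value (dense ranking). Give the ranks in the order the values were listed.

4, 4, 1, 5, 1, 3, 2

Sorted (ascending): 40, 40, 48, 58, 61, 61, 77
The 2 values of 40 share dense rank 1.
The 2 values of 61 share dense rank 4.
Remaining distinct values take the next consecutive integers.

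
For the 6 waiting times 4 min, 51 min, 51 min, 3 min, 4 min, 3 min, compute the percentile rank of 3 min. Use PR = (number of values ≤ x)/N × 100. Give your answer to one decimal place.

N = 6.
Strictly below 3: 0. Equal to 3: 2.
PR = 2/6 × 100 = 33.3

33.3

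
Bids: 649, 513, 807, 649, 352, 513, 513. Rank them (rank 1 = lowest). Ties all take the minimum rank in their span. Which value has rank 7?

807

Sorted (ascending): 352, 513, 513, 513, 649, 649, 807
The 3 values of 513 occupy positions 2–4 → each gets rank 2.
The 2 values of 649 occupy positions 5–6 → each gets rank 5.
Rank 7 → value 807.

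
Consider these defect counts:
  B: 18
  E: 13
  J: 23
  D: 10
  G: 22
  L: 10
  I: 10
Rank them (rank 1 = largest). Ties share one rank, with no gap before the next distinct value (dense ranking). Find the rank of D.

Sorted (descending): 23, 22, 18, 13, 10, 10, 10
The 3 values of 10 share dense rank 5.
Remaining distinct values take the next consecutive integers.
D has value 10 → rank 5.

5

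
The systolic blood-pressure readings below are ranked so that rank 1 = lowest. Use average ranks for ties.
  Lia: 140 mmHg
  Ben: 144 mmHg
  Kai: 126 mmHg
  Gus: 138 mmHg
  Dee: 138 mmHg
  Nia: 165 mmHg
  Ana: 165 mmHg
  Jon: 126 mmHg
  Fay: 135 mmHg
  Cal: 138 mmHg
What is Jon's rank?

1.5

Sorted (ascending): 126, 126, 135, 138, 138, 138, 140, 144, 165, 165
The 2 values of 126 occupy positions 1–2 → average rank (1+2)/2 = 1.5.
The 3 values of 138 occupy positions 4–6 → average rank 5.
The 2 values of 165 occupy positions 9–10 → average rank (9+10)/2 = 9.5.
Jon has value 126 mmHg → rank 1.5.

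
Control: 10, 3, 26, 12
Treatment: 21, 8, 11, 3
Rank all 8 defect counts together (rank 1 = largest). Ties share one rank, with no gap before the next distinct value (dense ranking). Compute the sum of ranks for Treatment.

19

Sorted (descending): 26, 21, 12, 11, 10, 8, 3, 3
The 2 values of 3 share dense rank 7.
Remaining distinct values take the next consecutive integers.
Treatment values → pooled ranks: 21→2, 8→6, 11→4, 3→7
Rank sum = 2 + 6 + 4 + 7 = 19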